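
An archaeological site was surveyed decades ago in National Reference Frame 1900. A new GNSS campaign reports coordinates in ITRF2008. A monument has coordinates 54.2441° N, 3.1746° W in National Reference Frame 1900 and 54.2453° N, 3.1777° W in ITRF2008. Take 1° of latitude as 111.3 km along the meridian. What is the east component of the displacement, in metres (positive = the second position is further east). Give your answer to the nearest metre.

ΔE = -202 m

Δφ = 54.2453° − 54.2441° = +0.0012°; Δλ = -3.1777° − -3.1746° = -0.0031°.
ΔN = Δφ × 111300 = 133.6 m; ΔE = Δλ × 111300 × cos(54.2441°) = -0.0031 × 111300 × 0.584333 = -201.6 m.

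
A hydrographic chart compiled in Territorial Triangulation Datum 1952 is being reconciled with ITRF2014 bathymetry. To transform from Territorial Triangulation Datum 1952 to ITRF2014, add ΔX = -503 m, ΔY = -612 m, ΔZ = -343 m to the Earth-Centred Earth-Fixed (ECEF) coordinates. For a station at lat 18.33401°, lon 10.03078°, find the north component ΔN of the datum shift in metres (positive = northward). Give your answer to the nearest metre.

The local north axis is (−sin φ cos λ, −sin φ sin λ, cos φ), giving ΔN = 155.803 + 33.531 − 325.589 = -136.26 m.

ΔN = -136 m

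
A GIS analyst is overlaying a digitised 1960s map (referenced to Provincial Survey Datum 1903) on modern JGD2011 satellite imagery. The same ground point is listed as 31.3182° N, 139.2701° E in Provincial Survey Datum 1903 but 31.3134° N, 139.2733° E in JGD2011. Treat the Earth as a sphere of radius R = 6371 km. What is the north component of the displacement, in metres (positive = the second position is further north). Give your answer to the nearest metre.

Δφ = 31.3134° − 31.3182° = -0.0048°; Δλ = 139.2733° − 139.2701° = +0.0032°.
1° along a meridian = πR/180 = 111195 m.
ΔN = Δφ × 111195 = -533.7 m; ΔE = Δλ × 111195 × cos(31.3182°) = +0.0032 × 111195 × 0.854294 = 304.0 m.

ΔN = -534 m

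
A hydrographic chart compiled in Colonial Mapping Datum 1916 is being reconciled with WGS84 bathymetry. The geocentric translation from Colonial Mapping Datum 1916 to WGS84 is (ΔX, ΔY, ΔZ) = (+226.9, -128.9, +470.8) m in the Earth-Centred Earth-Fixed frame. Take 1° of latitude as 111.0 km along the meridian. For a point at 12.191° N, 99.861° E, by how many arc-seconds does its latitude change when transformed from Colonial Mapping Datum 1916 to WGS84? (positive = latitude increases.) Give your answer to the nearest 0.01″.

Δφ = 16.06″

sin φ = 0.211171, cos φ = 0.977449, sin λ = 0.985226, cos λ = -0.171259.
North component: ΔN = −sin φ cos λ·ΔX − sin φ sin λ·ΔY + cos φ·ΔZ = −(0.211171)(-0.171259)(226.9) − (0.211171)(0.985226)(-128.9) + (0.977449)(470.8) = 495.21 m.
1° of latitude spans 111000 m, so Δφ = 495.21 / 111000 × 3600 = 16.061″.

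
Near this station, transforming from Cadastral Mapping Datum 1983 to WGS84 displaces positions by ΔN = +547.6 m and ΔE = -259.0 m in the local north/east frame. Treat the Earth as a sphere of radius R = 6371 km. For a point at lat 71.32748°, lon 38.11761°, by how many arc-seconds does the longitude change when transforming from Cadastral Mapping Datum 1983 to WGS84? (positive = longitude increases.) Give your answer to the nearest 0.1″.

At latitude 71.32748°, cos φ = 0.320159.
One radian of longitude at latitude φ spans R cos φ, so Δλ = ΔE / (R cos φ) = -259.0 / (6371000 × 0.320159) = -1.2698e-04 rad = -26.191″.

Δλ = -26.2″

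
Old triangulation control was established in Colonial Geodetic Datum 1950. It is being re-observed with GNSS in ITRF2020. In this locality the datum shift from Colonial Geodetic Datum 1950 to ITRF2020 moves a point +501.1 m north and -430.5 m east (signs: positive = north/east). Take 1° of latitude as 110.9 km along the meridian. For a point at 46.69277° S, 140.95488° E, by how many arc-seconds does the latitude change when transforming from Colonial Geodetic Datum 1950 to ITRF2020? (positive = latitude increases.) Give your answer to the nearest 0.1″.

1° of latitude = 110.9 km, so Δφ = 501.1 / 110900 = 0.0045185° = 16.267″.

Δφ = 16.3″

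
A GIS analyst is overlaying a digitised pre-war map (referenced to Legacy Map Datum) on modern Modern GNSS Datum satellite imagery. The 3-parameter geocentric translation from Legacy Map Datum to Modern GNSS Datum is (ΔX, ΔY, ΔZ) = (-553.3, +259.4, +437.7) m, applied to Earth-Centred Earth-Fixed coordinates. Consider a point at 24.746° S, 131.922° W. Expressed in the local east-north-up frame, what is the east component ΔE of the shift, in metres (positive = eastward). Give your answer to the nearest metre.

At φ = -24.746°, λ = -131.922°: sin φ = -0.418596, cos φ = 0.908172, sin λ = -0.744055, cos λ = -0.668118.
ΔE = −sin λ·ΔX + cos λ·ΔY = −(-0.744055)·(-553.3) + (-0.668118)·(259.4) = -585.00 m.

ΔE = -585 m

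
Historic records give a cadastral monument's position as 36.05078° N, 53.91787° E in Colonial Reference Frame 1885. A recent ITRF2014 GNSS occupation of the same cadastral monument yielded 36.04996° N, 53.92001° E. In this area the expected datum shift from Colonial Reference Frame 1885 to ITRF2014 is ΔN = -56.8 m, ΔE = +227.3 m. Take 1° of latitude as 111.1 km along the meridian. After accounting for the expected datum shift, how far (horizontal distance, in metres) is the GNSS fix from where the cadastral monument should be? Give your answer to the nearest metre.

Observed coordinate differences: Δφ = -0.00082°, Δλ = +0.00214°.
Converting to metres (1° lat = 111100 m, cos φ = 0.808496): observed ΔN = -91.1 m, observed ΔE = 192.2 m.
Subtracting the expected shift leaves a residual of -91.1 − (-56.8) = -34.3 m north and 192.2 − (227.3) = -35.1 m east.
Residual distance = √((-34.3)² + (-35.1)²) = 49.1 m.

49 m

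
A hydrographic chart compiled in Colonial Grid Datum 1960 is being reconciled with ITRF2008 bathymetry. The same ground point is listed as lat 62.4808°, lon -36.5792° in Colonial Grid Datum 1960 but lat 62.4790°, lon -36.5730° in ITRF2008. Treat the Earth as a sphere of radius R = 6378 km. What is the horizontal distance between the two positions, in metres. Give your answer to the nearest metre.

Δφ = 62.4790° − 62.4808° = -0.0018°; Δλ = -36.5730° − -36.5792° = +0.0062°.
1° along a meridian = πR/180 = 111317 m.
ΔN = Δφ × 111317 = -200.4 m; ΔE = Δλ × 111317 × cos(62.4808°) = +0.0062 × 111317 × 0.462046 = 318.9 m.
Distance = √(ΔE² + ΔN²) = √(318.9² + (-200.4)²) = 376.6 m.

377 m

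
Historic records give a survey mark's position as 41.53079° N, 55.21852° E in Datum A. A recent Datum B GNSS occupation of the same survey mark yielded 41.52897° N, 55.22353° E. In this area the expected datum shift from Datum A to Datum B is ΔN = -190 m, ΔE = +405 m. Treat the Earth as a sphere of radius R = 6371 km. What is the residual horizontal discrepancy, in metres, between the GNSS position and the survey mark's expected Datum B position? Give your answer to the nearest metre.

17 m

Observed coordinate differences: Δφ = -0.00182°, Δλ = +0.00501°.
Converting to metres (1° lat = 111195 m, cos φ = 0.748600): observed ΔN = -202.4 m, observed ΔE = 417.0 m.
Subtracting the expected shift leaves a residual of -202.4 − (-190) = -12.4 m north and 417.0 − (405) = 12.0 m east.
Residual distance = √((-12.4)² + 12.0²) = 17.3 m.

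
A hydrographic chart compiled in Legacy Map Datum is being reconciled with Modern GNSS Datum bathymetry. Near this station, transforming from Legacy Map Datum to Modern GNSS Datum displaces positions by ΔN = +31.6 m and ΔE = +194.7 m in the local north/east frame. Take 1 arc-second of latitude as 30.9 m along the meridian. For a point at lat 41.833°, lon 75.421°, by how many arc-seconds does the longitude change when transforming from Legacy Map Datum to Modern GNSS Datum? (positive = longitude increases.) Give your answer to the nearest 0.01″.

Δλ = 8.46″

At latitude 41.833°, cos φ = 0.745092.
1″ of longitude at this latitude = 30.90 × cos φ = 23.0233 m, so Δλ = 194.7 / 23.0233 = 8.457″.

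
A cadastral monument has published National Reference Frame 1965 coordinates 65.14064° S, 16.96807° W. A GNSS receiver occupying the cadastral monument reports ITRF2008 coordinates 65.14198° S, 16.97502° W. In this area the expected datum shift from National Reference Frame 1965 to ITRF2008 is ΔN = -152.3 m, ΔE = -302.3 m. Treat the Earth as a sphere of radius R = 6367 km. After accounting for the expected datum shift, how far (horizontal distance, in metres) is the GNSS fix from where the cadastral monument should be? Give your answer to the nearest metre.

Observed coordinate differences: Δφ = -0.00134°, Δλ = -0.00695°.
Converting to metres (1° lat = 111125 m, cos φ = 0.420392): observed ΔN = -148.9 m, observed ΔE = -324.7 m.
Subtracting the expected shift leaves a residual of -148.9 − (-152.3) = 3.4 m north and -324.7 − (-302.3) = -22.4 m east.
Residual distance = √(3.4² + (-22.4)²) = 22.6 m.

23 m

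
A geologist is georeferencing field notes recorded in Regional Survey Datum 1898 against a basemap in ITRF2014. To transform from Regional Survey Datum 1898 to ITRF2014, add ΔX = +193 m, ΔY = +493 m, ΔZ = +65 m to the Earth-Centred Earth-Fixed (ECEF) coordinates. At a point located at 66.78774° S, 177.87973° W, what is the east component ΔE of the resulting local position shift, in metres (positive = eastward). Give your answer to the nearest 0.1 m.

ΔE = -485.5 m

The local east axis at (φ, λ) is (−sin λ, cos λ, 0), so ΔE = −sin(-177.87973°)·193 + cos(-177.87973°)·493 = -485.52 m.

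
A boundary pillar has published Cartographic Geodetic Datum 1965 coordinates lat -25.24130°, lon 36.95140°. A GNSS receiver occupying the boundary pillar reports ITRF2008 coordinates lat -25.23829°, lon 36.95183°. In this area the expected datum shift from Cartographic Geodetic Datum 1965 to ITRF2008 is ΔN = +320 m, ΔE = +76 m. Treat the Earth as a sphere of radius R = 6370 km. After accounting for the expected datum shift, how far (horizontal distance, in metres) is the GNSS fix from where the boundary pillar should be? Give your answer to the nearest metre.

Observed coordinate differences: Δφ = +0.00301°, Δλ = +0.00043°.
Converting to metres (1° lat = 111177 m, cos φ = 0.904520): observed ΔN = 334.6 m, observed ΔE = 43.2 m.
Subtracting the expected shift leaves a residual of 334.6 − (320) = 14.6 m north and 43.2 − (76) = -32.8 m east.
Residual distance = √(14.6² + (-32.8)²) = 35.9 m.

36 m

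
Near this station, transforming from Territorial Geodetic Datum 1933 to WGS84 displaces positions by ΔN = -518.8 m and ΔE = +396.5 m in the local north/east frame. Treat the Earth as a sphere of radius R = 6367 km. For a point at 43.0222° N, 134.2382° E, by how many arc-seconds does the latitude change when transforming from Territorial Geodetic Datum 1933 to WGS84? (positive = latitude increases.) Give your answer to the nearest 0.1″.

On a sphere of radius R, 1 rad of latitude = R, so Δφ = ΔN / R = -518.8 / 6367000 = -8.1483e-05 rad = -16.807″.

Δφ = -16.8″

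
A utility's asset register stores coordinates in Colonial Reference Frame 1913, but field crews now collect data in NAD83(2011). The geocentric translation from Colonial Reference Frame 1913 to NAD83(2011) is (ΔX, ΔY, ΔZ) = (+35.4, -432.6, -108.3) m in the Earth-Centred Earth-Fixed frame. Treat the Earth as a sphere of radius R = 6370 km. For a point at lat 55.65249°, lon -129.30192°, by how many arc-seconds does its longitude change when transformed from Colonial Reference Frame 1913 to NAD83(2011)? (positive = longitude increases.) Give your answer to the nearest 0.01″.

Δλ = 17.30″

sin φ = 0.825631, cos φ = 0.564211, sin λ = -0.773819, cos λ = -0.633407.
East component: ΔE = −sin λ·ΔX + cos λ·ΔY = −(-0.773819)(35.4) + (-0.633407)(-432.6) = 301.40 m.
1° of latitude spans πR/180 = 111177 m; at latitude φ, 1° of longitude spans that × cos φ = 62727.5 m, so Δλ = 301.40 / 62727.5 × 3600 = 17.298″.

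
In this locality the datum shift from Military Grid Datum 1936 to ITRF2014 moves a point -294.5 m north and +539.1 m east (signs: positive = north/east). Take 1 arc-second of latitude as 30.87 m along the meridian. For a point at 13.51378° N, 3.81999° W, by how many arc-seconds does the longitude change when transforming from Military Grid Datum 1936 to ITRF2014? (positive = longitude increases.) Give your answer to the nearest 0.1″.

At latitude 13.51378°, cos φ = 0.972314.
1″ of longitude at this latitude = 30.87 × cos φ = 30.0153 m, so Δλ = 539.1 / 30.0153 = 17.961″.

Δλ = 18.0″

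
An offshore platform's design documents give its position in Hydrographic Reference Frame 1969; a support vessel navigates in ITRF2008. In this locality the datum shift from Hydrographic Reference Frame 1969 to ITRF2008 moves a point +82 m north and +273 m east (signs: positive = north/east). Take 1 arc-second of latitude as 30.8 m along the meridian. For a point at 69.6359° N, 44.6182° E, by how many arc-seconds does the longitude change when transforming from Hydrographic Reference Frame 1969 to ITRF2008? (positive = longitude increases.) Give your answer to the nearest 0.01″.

Δλ = 25.47″

At latitude 69.6359°, cos φ = 0.347985.
1″ of longitude at this latitude = 30.80 × cos φ = 10.7179 m, so Δλ = 273.0 / 10.7179 = 25.471″.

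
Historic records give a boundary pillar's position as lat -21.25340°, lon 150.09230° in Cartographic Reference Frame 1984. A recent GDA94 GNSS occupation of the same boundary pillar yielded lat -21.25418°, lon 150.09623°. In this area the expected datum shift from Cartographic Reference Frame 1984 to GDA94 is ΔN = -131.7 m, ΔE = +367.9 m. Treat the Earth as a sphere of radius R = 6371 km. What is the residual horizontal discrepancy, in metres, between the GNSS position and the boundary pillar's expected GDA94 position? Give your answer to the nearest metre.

60 m

Observed coordinate differences: Δφ = -0.00078°, Δλ = +0.00393°.
Converting to metres (1° lat = 111195 m, cos φ = 0.931986): observed ΔN = -86.7 m, observed ΔE = 407.3 m.
Subtracting the expected shift leaves a residual of -86.7 − (-131.7) = 45.0 m north and 407.3 − (367.9) = 39.4 m east.
Residual distance = √(45.0² + 39.4²) = 59.8 m.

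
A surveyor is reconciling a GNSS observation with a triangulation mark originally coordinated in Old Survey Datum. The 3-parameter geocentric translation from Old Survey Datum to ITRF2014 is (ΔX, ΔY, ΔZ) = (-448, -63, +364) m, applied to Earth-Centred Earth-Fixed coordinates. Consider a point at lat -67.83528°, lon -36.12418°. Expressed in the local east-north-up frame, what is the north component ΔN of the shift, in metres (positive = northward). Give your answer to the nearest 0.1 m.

At φ = -67.83528°, λ = -36.12418°: sin φ = -0.926103, cos φ = 0.377271, sin λ = -0.589537, cos λ = 0.807741.
ΔN = −sin φ cos λ·ΔX − sin φ sin λ·ΔY + cos φ·ΔZ = −(-0.926103)(0.807741)(-448) − (-0.926103)(-0.589537)(-63) + (0.377271)(364) = -163.40 m.

ΔN = -163.4 m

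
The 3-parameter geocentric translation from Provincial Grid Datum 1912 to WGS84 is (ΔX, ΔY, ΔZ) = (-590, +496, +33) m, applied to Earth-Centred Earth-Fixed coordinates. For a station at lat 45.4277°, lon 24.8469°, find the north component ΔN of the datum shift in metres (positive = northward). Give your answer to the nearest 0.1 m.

ΔN = 256.1 m

At φ = 45.4277°, λ = 24.8469°: sin φ = 0.712365, cos φ = 0.701809, sin λ = 0.420195, cos λ = 0.907434.
ΔN = −sin φ cos λ·ΔX − sin φ sin λ·ΔY + cos φ·ΔZ = −(0.712365)(0.907434)(-590) − (0.712365)(0.420195)(496) + (0.701809)(33) = 256.08 m.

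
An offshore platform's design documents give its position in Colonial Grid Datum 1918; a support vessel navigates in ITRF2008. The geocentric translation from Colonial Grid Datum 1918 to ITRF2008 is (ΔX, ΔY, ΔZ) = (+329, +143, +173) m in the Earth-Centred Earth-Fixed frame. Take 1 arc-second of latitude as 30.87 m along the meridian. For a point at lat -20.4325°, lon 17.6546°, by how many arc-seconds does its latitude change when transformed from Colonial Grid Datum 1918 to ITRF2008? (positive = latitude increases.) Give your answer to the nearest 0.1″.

sin φ = -0.349104, cos φ = 0.937084, sin λ = 0.303278, cos λ = 0.952902.
North component: ΔN = −sin φ cos λ·ΔX − sin φ sin λ·ΔY + cos φ·ΔZ = −(-0.349104)(0.952902)(329) − (-0.349104)(0.303278)(143) + (0.937084)(173) = 286.70 m.
1° of latitude spans 3600 × 30.87 = 111132 m, so Δφ = 286.70 / 111132 × 3600 = 9.287″.

Δφ = 9.3″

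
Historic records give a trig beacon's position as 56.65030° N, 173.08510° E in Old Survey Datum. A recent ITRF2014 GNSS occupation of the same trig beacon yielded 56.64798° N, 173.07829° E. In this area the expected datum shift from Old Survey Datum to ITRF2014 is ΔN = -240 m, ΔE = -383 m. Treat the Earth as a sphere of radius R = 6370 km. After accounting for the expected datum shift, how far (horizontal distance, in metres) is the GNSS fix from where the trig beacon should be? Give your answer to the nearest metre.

38 m

Observed coordinate differences: Δφ = -0.00232°, Δλ = -0.00681°.
Converting to metres (1° lat = 111177 m, cos φ = 0.549748): observed ΔN = -257.9 m, observed ΔE = -416.2 m.
Subtracting the expected shift leaves a residual of -257.9 − (-240) = -17.9 m north and -416.2 − (-383) = -33.2 m east.
Residual distance = √((-17.9)² + (-33.2)²) = 37.8 m.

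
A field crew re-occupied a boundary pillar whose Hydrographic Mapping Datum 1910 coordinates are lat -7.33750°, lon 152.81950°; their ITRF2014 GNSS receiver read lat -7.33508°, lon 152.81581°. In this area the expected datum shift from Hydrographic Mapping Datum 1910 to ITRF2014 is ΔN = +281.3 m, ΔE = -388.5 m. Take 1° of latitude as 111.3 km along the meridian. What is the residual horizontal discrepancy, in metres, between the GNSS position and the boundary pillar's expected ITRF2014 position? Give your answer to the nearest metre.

22 m

Observed coordinate differences: Δφ = +0.00242°, Δλ = -0.00369°.
Converting to metres (1° lat = 111300 m, cos φ = 0.991811): observed ΔN = 269.3 m, observed ΔE = -407.3 m.
Subtracting the expected shift leaves a residual of 269.3 − (281.3) = -12.0 m north and -407.3 − (-388.5) = -18.8 m east.
Residual distance = √((-12.0)² + (-18.8)²) = 22.3 m.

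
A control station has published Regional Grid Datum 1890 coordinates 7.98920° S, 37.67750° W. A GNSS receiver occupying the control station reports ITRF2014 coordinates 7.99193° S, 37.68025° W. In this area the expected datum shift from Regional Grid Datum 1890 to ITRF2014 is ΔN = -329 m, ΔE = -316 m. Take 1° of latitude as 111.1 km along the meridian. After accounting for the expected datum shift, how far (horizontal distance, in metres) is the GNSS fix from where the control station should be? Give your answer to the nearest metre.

29 m

Observed coordinate differences: Δφ = -0.00273°, Δλ = -0.00275°.
Converting to metres (1° lat = 111100 m, cos φ = 0.990294): observed ΔN = -303.3 m, observed ΔE = -302.6 m.
Subtracting the expected shift leaves a residual of -303.3 − (-329) = 25.7 m north and -302.6 − (-316) = 13.4 m east.
Residual distance = √(25.7² + 13.4²) = 29.0 m.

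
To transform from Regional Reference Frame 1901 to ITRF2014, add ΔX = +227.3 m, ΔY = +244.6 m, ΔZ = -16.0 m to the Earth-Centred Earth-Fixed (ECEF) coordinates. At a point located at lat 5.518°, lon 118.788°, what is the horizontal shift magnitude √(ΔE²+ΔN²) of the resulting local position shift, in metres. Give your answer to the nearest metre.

318 m

The local east axis at (φ, λ) is (−sin λ, cos λ, 0), so ΔE = −sin(118.788°)·227.3 + cos(118.788°)·244.6 = -317.00 m.
The local north axis is (−sin φ cos λ, −sin φ sin λ, cos φ), giving ΔN = 10.526 − 20.613 − 15.926 = -26.01 m.
Horizontal magnitude = √(ΔE² + ΔN²) = √((-317.00)² + (-26.01)²) = 318.07 m.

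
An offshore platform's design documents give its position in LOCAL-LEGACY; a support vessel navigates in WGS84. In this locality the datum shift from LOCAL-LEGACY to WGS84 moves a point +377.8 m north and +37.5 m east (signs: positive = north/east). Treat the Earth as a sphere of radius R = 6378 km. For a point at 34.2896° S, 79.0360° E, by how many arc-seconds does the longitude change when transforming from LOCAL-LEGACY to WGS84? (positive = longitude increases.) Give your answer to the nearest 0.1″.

At latitude -34.2896°, cos φ = 0.826201.
One radian of longitude at latitude φ spans R cos φ, so Δλ = ΔE / (R cos φ) = 37.5 / (6378000 × 0.826201) = 7.1164e-06 rad = 1.468″.

Δλ = 1.5″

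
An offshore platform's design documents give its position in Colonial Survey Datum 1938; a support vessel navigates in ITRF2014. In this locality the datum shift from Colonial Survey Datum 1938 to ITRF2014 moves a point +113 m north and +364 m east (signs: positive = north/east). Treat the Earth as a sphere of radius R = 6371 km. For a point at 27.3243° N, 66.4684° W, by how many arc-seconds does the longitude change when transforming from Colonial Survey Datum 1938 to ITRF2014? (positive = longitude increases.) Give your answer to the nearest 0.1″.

At latitude 27.3243°, cos φ = 0.888423.
One radian of longitude at latitude φ spans R cos φ, so Δλ = ΔE / (R cos φ) = 364.0 / (6371000 × 0.888423) = 6.4309e-05 rad = 13.265″.

Δλ = 13.3″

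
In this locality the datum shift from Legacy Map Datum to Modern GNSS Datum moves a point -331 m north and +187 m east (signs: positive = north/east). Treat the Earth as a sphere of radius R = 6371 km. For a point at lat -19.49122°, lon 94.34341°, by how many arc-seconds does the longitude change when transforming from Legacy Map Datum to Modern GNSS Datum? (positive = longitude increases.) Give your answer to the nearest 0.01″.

Δλ = 6.42″

At latitude -19.49122°, cos φ = 0.942693.
One radian of longitude at latitude φ spans R cos φ, so Δλ = ΔE / (R cos φ) = 187.0 / (6371000 × 0.942693) = 3.1136e-05 rad = 6.422″.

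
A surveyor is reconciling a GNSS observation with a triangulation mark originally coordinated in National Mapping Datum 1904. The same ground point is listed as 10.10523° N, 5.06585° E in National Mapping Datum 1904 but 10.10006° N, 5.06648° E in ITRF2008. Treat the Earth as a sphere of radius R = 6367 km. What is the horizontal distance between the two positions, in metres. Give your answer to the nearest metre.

579 m

Δφ = 10.10006° − 10.10523° = -0.00517°; Δλ = 5.06648° − 5.06585° = +0.00063°.
1° along a meridian = πR/180 = 111125 m.
ΔN = Δφ × 111125 = -574.5 m; ΔE = Δλ × 111125 × cos(10.10523°) = +0.00063 × 111125 × 0.984487 = 68.9 m.
Distance = √(ΔE² + ΔN²) = √(68.9² + (-574.5)²) = 578.6 m.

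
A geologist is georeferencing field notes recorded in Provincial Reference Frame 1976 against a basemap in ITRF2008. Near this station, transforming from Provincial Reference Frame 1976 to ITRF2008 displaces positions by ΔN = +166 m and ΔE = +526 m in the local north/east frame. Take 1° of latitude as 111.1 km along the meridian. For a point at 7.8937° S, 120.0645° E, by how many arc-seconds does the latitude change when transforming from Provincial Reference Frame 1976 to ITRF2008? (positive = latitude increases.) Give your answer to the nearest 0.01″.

1° of latitude = 111.1 km, so Δφ = 166.0 / 111100 = 0.0014941° = 5.379″.

Δφ = 5.38″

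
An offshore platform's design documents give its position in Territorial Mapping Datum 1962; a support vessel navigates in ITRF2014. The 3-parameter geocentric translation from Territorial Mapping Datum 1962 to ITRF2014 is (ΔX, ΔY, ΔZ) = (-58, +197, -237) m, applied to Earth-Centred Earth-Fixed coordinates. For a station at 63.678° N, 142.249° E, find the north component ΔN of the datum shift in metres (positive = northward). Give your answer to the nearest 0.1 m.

At φ = 63.678°, λ = 142.249°: sin φ = 0.896316, cos φ = 0.443415, sin λ = 0.612231, cos λ = -0.790679.
ΔN = −sin φ cos λ·ΔX − sin φ sin λ·ΔY + cos φ·ΔZ = −(0.896316)(-0.790679)(-58) − (0.896316)(0.612231)(197) + (0.443415)(-237) = -254.30 m.

ΔN = -254.3 m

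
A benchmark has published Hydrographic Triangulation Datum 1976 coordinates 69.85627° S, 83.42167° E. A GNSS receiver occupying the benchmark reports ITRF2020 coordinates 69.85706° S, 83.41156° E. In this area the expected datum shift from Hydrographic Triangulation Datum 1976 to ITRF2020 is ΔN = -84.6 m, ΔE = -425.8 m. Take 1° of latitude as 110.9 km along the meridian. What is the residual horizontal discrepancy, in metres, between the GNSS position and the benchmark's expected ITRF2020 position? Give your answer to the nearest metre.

Observed coordinate differences: Δφ = -0.00079°, Δλ = -0.01011°.
Converting to metres (1° lat = 110900 m, cos φ = 0.344376): observed ΔN = -87.6 m, observed ΔE = -386.1 m.
Subtracting the expected shift leaves a residual of -87.6 − (-84.6) = -3.0 m north and -386.1 − (-425.8) = 39.7 m east.
Residual distance = √((-3.0)² + 39.7²) = 39.8 m.

40 m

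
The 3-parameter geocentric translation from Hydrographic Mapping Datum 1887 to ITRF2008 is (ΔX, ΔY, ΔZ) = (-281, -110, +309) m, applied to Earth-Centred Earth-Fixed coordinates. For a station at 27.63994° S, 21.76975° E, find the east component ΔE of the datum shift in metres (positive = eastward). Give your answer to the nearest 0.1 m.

ΔE = 2.1 m

The local east axis at (φ, λ) is (−sin λ, cos λ, 0), so ΔE = −sin(21.76975°)·(-281) + cos(21.76975°)·(-110) = 2.06 m.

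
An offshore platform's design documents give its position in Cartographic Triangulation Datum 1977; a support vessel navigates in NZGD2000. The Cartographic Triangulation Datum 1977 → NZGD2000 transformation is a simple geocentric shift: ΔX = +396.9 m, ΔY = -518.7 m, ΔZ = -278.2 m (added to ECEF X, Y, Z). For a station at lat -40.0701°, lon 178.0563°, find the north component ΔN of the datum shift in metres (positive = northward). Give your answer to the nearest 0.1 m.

ΔN = -479.6 m

The local north axis is (−sin φ cos λ, −sin φ sin λ, cos φ), giving ΔN = -255.347 − 11.325 − 212.895 = -479.57 m.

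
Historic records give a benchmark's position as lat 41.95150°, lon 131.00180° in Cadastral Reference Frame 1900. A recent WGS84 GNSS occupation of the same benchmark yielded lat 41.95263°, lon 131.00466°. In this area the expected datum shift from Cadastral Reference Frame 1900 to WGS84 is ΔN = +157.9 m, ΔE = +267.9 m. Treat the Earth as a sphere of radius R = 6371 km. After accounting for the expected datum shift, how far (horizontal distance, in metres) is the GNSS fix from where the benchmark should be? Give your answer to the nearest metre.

45 m

Observed coordinate differences: Δφ = +0.00113°, Δλ = +0.00286°.
Converting to metres (1° lat = 111195 m, cos φ = 0.743711): observed ΔN = 125.7 m, observed ΔE = 236.5 m.
Subtracting the expected shift leaves a residual of 125.7 − (157.9) = -32.2 m north and 236.5 − (267.9) = -31.4 m east.
Residual distance = √((-32.2)² + (-31.4)²) = 45.0 m.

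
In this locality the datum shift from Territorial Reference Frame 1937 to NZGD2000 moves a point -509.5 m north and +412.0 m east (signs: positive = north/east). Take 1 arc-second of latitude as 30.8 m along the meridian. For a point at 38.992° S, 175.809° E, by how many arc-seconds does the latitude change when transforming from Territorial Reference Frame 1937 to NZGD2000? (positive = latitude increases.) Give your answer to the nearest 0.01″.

Δφ = -16.54″

1″ of latitude = 30.80 m, so Δφ = -509.5 / 30.80 = -16.542″.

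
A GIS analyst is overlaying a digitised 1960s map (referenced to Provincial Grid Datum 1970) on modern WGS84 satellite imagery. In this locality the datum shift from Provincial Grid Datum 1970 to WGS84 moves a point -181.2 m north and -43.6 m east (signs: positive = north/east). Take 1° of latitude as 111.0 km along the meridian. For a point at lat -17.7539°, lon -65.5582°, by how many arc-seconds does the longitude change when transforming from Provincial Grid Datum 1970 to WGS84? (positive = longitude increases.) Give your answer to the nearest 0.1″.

Δλ = -1.5″

At latitude -17.7539°, cos φ = 0.952375.
1° of longitude at this latitude = 111.0 × cos φ = 105.71 km, so Δλ = -43.6 / 105713.6 = -0.0004124° = -1.485″.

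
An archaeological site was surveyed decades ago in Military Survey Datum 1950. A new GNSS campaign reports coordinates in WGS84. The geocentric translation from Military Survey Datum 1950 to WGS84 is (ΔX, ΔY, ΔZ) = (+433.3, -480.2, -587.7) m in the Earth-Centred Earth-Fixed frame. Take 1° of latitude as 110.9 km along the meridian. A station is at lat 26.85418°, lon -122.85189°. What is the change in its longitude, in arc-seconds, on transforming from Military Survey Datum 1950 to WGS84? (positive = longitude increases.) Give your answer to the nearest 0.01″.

sin φ = 0.451721, cos φ = 0.892159, sin λ = -0.840076, cos λ = -0.542469.
East component: ΔE = −sin λ·ΔX + cos λ·ΔY = −(-0.840076)(433.3) + (-0.542469)(-480.2) = 624.50 m.
1° of latitude spans 110900 m; at latitude φ, 1° of longitude spans that × cos φ = 98940.4 m, so Δλ = 624.50 / 98940.4 × 3600 = 22.723″.

Δλ = 22.72″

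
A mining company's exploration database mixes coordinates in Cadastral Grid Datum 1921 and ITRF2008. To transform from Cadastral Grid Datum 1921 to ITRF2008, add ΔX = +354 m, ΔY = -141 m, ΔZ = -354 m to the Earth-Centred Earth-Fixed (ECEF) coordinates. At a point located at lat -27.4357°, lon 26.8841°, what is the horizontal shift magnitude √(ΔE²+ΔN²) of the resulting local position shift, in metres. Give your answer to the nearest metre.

At φ = -27.4357°, λ = 26.8841°: sin φ = -0.460753, cos φ = 0.887528, sin λ = 0.452187, cos λ = 0.891923.
ΔE = −sin λ·ΔX + cos λ·ΔY = −(0.452187)·(354) + (0.891923)·(-141) = -285.84 m.
ΔN = −sin φ cos λ·ΔX − sin φ sin λ·ΔY + cos φ·ΔZ = −(-0.460753)(0.891923)(354) − (-0.460753)(0.452187)(-141) + (0.887528)(-354) = -198.08 m.
Horizontal magnitude = √(ΔE² + ΔN²) = √((-285.84)² + (-198.08)²) = 347.76 m.

348 m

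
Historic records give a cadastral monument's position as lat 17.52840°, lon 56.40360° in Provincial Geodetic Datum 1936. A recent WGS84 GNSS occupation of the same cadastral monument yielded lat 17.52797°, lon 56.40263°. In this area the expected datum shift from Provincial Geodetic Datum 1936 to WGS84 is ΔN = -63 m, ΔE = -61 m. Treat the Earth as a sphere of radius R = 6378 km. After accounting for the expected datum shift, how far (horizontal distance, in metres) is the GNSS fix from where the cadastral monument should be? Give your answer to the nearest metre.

45 m

Observed coordinate differences: Δφ = -0.00043°, Δλ = -0.00097°.
Converting to metres (1° lat = 111317 m, cos φ = 0.953568): observed ΔN = -47.9 m, observed ΔE = -103.0 m.
Subtracting the expected shift leaves a residual of -47.9 − (-63) = 15.1 m north and -103.0 − (-61) = -42.0 m east.
Residual distance = √(15.1² + (-42.0)²) = 44.6 m.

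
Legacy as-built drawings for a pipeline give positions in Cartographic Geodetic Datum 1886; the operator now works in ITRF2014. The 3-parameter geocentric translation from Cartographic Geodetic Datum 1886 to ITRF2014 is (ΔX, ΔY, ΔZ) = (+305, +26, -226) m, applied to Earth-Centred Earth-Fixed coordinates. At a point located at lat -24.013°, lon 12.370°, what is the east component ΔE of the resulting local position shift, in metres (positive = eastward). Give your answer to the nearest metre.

ΔE = -40 m

The local east axis at (φ, λ) is (−sin λ, cos λ, 0), so ΔE = −sin(12.370°)·305 + cos(12.370°)·26 = -39.94 m.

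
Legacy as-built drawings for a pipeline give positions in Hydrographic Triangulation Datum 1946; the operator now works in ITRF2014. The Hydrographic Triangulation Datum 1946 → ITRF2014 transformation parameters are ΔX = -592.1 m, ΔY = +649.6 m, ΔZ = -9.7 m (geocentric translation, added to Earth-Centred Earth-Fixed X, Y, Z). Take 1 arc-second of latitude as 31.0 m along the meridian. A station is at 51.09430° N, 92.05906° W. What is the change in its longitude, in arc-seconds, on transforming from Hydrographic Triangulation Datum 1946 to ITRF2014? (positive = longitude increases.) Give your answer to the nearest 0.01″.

sin φ = 0.778181, cos φ = 0.628040, sin λ = -0.999354, cos λ = -0.035930.
East component: ΔE = −sin λ·ΔX + cos λ·ΔY = −(-0.999354)(-592.1) + (-0.035930)(649.6) = -615.06 m.
1° of latitude spans 3600 × 31.00 = 111600 m; at latitude φ, 1° of longitude spans that × cos φ = 70089.3 m, so Δλ = -615.06 / 70089.3 × 3600 = -31.591″.

Δλ = -31.59″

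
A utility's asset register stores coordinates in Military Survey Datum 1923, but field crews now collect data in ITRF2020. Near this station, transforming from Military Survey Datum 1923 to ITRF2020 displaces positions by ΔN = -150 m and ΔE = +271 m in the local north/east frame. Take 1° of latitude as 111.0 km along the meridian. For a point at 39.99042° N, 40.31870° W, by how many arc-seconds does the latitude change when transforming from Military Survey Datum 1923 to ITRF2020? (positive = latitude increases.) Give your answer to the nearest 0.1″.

Δφ = -4.9″

1° of latitude = 111.0 km, so Δφ = -150.0 / 111000 = -0.0013514° = -4.865″.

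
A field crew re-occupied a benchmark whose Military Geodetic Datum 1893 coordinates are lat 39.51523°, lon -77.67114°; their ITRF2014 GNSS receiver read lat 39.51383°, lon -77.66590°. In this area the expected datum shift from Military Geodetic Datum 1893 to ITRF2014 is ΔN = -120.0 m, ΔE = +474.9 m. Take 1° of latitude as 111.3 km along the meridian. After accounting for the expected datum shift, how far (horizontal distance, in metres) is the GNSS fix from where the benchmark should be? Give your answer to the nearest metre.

Observed coordinate differences: Δφ = -0.00140°, Δλ = +0.00524°.
Converting to metres (1° lat = 111300 m, cos φ = 0.771455): observed ΔN = -155.8 m, observed ΔE = 449.9 m.
Subtracting the expected shift leaves a residual of -155.8 − (-120.0) = -35.8 m north and 449.9 − (474.9) = -25.0 m east.
Residual distance = √((-35.8)² + (-25.0)²) = 43.7 m.

44 m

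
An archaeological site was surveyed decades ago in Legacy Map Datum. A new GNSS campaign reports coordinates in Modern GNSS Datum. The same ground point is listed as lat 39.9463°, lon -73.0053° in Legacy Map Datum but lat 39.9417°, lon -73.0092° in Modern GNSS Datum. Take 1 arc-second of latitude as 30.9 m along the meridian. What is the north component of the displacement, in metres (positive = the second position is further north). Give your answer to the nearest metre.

ΔN = -512 m

Δφ = 39.9417° − 39.9463° = -0.0046°; Δλ = -73.0092° − -73.0053° = -0.0039°.
1° of latitude = 3600 × 30.90 = 111240 m.
ΔN = Δφ × 111240 = -511.7 m; ΔE = Δλ × 111240 × cos(39.9463°) = -0.0039 × 111240 × 0.766647 = -332.6 m.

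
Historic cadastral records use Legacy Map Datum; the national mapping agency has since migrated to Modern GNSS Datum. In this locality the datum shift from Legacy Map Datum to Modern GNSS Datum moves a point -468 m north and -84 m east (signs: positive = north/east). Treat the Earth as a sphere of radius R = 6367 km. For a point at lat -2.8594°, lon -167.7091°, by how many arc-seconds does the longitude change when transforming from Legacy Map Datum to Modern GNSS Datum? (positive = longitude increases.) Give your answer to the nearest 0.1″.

At latitude -2.8594°, cos φ = 0.998755.
One radian of longitude at latitude φ spans R cos φ, so Δλ = ΔE / (R cos φ) = -84.0 / (6367000 × 0.998755) = -1.3209e-05 rad = -2.725″.

Δλ = -2.7″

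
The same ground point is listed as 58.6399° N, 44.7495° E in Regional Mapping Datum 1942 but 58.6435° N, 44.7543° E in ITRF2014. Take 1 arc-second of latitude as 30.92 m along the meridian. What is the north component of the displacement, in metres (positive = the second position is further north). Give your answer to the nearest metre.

Δφ = 58.6435° − 58.6399° = +0.0036°; Δλ = 44.7543° − 44.7495° = +0.0048°.
1° of latitude = 3600 × 30.92 = 111312 m.
ΔN = Δφ × 111312 = 400.7 m; ΔE = Δλ × 111312 × cos(58.6399°) = +0.0048 × 111312 × 0.520415 = 278.1 m.

ΔN = 401 m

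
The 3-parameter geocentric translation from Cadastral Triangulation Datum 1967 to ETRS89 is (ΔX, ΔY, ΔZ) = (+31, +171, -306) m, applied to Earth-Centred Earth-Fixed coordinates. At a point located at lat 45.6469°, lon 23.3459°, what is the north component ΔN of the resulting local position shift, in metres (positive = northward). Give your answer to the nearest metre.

ΔN = -283 m

The local north axis is (−sin φ cos λ, −sin φ sin λ, cos φ), giving ΔN = -20.352 − 48.454 − 213.918 = -282.72 m.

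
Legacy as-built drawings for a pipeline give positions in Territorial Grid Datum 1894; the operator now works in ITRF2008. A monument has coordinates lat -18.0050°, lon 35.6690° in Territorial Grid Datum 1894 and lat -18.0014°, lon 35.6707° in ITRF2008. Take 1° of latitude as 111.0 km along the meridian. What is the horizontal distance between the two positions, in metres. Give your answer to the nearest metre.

438 m

Δφ = -18.0014° − -18.0050° = +0.0036°; Δλ = 35.6707° − 35.6690° = +0.0017°.
ΔN = Δφ × 111000 = 399.6 m; ΔE = Δλ × 111000 × cos(-18.0050°) = +0.0017 × 111000 × 0.951030 = 179.5 m.
Distance = √(ΔE² + ΔN²) = √(179.5² + 399.6²) = 438.0 m.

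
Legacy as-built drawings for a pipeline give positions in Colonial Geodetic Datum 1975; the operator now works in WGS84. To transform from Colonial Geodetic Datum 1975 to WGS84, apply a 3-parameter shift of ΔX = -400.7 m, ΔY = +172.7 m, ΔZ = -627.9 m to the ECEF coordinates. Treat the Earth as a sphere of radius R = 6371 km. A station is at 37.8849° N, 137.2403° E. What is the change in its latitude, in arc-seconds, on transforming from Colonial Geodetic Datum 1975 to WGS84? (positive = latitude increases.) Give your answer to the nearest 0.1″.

Δφ = -24.2″

sin φ = 0.614077, cos φ = 0.789246, sin λ = 0.678925, cos λ = -0.734208.
North component: ΔN = −sin φ cos λ·ΔX − sin φ sin λ·ΔY + cos φ·ΔZ = −(0.614077)(-0.734208)(-400.7) − (0.614077)(0.678925)(172.7) + (0.789246)(-627.9) = -748.23 m.
1° of latitude spans πR/180 = 111195 m, so Δφ = -748.23 / 111195 × 3600 = -24.224″.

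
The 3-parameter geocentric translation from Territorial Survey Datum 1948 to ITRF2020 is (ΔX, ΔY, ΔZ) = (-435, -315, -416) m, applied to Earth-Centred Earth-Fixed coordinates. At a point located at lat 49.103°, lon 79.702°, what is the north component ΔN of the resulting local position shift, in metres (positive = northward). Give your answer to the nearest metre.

ΔN = 21 m

The local north axis is (−sin φ cos λ, −sin φ sin λ, cos φ), giving ΔN = 58.781 + 234.269 − 272.356 = 20.69 m.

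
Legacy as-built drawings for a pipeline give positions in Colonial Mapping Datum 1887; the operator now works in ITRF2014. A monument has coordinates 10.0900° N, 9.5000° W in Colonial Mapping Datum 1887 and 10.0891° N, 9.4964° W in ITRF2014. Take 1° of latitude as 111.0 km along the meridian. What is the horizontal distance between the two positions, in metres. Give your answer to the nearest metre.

Δφ = 10.0891° − 10.0900° = -0.0009°; Δλ = -9.4964° − -9.5000° = +0.0036°.
ΔN = Δφ × 111000 = -99.9 m; ΔE = Δλ × 111000 × cos(10.0900°) = +0.0036 × 111000 × 0.984534 = 393.4 m.
Distance = √(ΔE² + ΔN²) = √(393.4² + (-99.9)²) = 405.9 m.

406 m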